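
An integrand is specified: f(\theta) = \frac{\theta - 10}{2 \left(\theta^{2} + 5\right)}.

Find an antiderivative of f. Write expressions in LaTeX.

Recover f(\theta) by differentiating a candidate F(\theta); any mismatch rules it out.
Check: d/d\theta[- \frac{- \log{\left(\theta^{2} + 5 \right)} + 4 \sqrt{5} \operatorname{atan}{\left(\frac{\sqrt{5} \theta}{5} \right)}}{4}] = \frac{\theta - 10}{2 \theta^{2} + 10}, which equals f(\theta).

An antiderivative is F(\theta) = - \frac{- \log{\left(\theta^{2} + 5 \right)} + 4 \sqrt{5} \operatorname{atan}{\left(\frac{\sqrt{5} \theta}{5} \right)}}{4}.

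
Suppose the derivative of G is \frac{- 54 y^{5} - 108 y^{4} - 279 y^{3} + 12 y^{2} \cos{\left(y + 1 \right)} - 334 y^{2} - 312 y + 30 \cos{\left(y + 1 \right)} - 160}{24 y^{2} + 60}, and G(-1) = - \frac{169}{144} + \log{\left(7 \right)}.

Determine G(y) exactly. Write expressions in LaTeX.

G(y) = - \frac{9 y^{4}}{16} - \frac{3 y^{3}}{2} - 3 y^{2} - \frac{8 y}{3} + \log{\left(2 y^{2} + 5 \right)} + \frac{\sin{\left(y + 1 \right)}}{2} - \frac{16}{9}

For G(y) to be correct, d/dy[G] must agree with the stated G'(y) identically.
A general antiderivative is - \left(- \frac{3 y^{2}}{4} - y - \frac{4}{3}\right)^{2} + \log{\left(2 y^{2} + 5 \right)} + \frac{\sin{\left(y + 1 \right)}}{2} + C.
The condition gives C = - \frac{169}{144} + \log{\left(7 \right)} - (- \frac{169}{144} + \log{\left(7 \right)}) = 0.
So G(y) = - \frac{9 y^{4}}{16} - \frac{3 y^{3}}{2} - 3 y^{2} - \frac{8 y}{3} + \log{\left(2 y^{2} + 5 \right)} + \frac{\sin{\left(y + 1 \right)}}{2} - \frac{16}{9}.
Check: d/dy[- \frac{9 y^{4}}{16} - \frac{3 y^{3}}{2} - 3 y^{2} - \frac{8 y}{3} + \log{\left(2 y^{2} + 5 \right)} + \frac{\sin{\left(y + 1 \right)}}{2} - \frac{16}{9}] = \frac{- 54 y^{5} - 108 y^{4} - 279 y^{3} + 12 y^{2} \cos{\left(y + 1 \right)} - 334 y^{2} - 312 y + 30 \cos{\left(y + 1 \right)} - 160}{24 y^{2} + 60} = G'(y).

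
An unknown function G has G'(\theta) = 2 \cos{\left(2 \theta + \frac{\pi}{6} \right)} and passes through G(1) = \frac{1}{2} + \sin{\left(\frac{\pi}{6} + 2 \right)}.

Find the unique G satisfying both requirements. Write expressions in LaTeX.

G(\theta) = \sin{\left(2 \theta + \frac{\pi}{6} \right)} + \frac{1}{2}

Whatever form G(\theta) takes, its d/d\theta must return the stated G'(\theta).
A general antiderivative is \sin{\left(2 \theta + \frac{\pi}{6} \right)} + C.
The condition gives C = \frac{1}{2} + \sin{\left(\frac{\pi}{6} + 2 \right)} - (\sin{\left(\frac{\pi}{6} + 2 \right)}) = \frac{1}{2}.
So G(\theta) = \sin{\left(2 \theta + \frac{\pi}{6} \right)} + \frac{1}{2}.
Check: d/d\theta[\sin{\left(2 \theta + \frac{\pi}{6} \right)} + \frac{1}{2}] = 2 \cos{\left(2 \theta + \frac{\pi}{6} \right)} = G'(\theta).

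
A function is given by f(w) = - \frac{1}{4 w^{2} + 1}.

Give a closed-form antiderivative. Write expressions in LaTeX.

An antiderivative is F(w) = - \frac{\operatorname{atan}{\left(2 w \right)}}{2}.

Differentiate the proposed F(w) back; it has to land on f(w) exactly.
Check: d/dw[- \frac{\operatorname{atan}{\left(2 w \right)}}{2}] = - \frac{1}{4 w^{2} + 1} = f(w).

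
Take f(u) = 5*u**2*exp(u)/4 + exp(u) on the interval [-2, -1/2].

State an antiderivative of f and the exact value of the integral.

f has the shape v'r + vr' for v = 5*u**2/4 - 5*u/2 + 7/2 and r = exp(u) — it is the derivative of the product v*r.
F(u) = (5*u**2 - 10*u + 14)*exp(u)/4 is an antiderivative of f.
Check: d/du[(5*u**2 - 10*u + 14)*exp(u)/4] = 5*u**2*exp(u)/4 + exp(u) = f(u).
F(-1/2) = 81*exp(-1/2)/16; F(-2) = 27*exp(-2)/2.
Integral = F(-1/2) - F(-2) = -27*exp(-2)/2 + 81*exp(-1/2)/16.

Antiderivative: F(u) = (5*u**2 - 10*u + 14)*exp(u)/4; value = -27*exp(-2)/2 + 81*exp(-1/2)/16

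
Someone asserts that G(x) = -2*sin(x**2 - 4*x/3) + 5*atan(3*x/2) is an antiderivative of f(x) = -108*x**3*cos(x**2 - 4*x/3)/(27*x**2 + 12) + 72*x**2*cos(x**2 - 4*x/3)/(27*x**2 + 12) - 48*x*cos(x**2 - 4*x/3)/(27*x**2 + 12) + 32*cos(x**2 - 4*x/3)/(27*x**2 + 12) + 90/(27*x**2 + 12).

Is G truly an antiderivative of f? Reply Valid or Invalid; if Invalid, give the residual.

Valid - the claim checks out under differentiation.

d/dx[G] = (-108*x**3*cos(x**2 - 4*x/3) + 72*x**2*cos(x**2 - 4*x/3) - 48*x*cos(x**2 - 4*x/3) + 32*cos(x**2 - 4*x/3) + 90)/(27*x**2 + 12)
This equals f(x) exactly, so the claim holds.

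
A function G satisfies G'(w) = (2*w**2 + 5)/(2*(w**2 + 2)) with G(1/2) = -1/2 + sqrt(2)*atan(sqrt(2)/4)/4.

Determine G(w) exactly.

Since d/dw undoes antidifferentiation here, G(w) must give back the stated G'(w).
A general antiderivative is w + sqrt(2)*atan(sqrt(2)*w/2)/4 + C.
The condition gives C = -1/2 + sqrt(2)*atan(sqrt(2)/4)/4 - (sqrt(2)*atan(sqrt(2)/4)/4 + 1/2) = -1.
So G(w) = w + sqrt(2)*atan(sqrt(2)*w/2)/4 - 1.
Check: d/dw[w + sqrt(2)*atan(sqrt(2)*w/2)/4 - 1] = (2*w**2 + 5)/(2*w**2 + 4), which equals G'(w).

G(w) = w + sqrt(2)*atan(sqrt(2)*w/2)/4 - 1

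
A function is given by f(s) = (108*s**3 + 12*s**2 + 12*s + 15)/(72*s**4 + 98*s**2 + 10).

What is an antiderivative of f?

Check any antiderivative F(s) by computing F'(s) and comparing it with f(s).
Check: d/ds[(3*log(2*s**2 + 5/2) + 2*atan(3*s))/4] = (108*s**3 + 12*s**2 + 12*s + 15)/(72*s**4 + 98*s**2 + 10) = f(s).

An antiderivative is F(s) = (3*log(2*s**2 + 5/2) + 2*atan(3*s))/4.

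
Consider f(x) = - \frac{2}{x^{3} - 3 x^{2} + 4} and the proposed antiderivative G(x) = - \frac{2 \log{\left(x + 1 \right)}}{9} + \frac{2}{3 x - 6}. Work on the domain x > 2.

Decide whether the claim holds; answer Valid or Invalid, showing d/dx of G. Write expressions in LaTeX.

Invalid: d/dx[G] - f = - \frac{2}{9 x - 18}, which is not 0.

d/dx[G] = \frac{- 2 x^{2} + 2 x - 14}{9 x^{3} - 27 x^{2} + 36}
d/dx[G] - f(x) = - \frac{2}{9 x - 18} != 0.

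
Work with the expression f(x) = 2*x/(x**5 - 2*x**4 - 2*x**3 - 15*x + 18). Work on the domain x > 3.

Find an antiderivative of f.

An antiderivative is F(x) = -(-21*log(x - 3) + 35*log(x - 1) + 16*log(x + 2) - 15*log(x**2 + 3) + 20*sqrt(3)*atan(sqrt(3)*x/3))/420.

The denominator factors as (x - 3)*(x - 1)*(x + 2)*(x**2 + 3); partial fractions split f into directly integrable pieces: (x - 2)/(14*(x**2 + 3)) - 4/(105*(x + 2)) - 1/(12*(x - 1)) + 1/(20*(x - 3)).
Check: d/dx[-(-21*log(x - 3) + 35*log(x - 1) + 16*log(x + 2) - 15*log(x**2 + 3) + 20*sqrt(3)*atan(sqrt(3)*x/3))/420] = 2*x/(x**5 - 2*x**4 - 2*x**3 - 15*x + 18) = f(x).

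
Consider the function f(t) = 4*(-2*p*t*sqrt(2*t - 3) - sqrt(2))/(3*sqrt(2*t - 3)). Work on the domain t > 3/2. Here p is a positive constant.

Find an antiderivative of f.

An antiderivative is F(t) = -4*p*t**2/3 - 4*sqrt(4*t - 6)/3.

Differentiate the proposed F(t) back; it has to land on f(t) exactly.
Check: d/dt[-4*p*t**2/3 - 4*sqrt(4*t - 6)/3] = (-8*p*t*sqrt(2*t - 3) - 4*sqrt(2))/(3*sqrt(2*t - 3)), which equals f(t).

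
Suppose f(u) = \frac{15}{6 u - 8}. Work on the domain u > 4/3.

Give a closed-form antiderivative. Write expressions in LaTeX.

An antiderivative is F(u) = \frac{5 \log{\left(\frac{3 u}{2} - 2 \right)}}{2}.

Since d/du undoes antidifferentiation here, F'(u) = f(u) is required of F(u).
Check: d/du[\frac{5 \log{\left(\frac{3 u}{2} - 2 \right)}}{2}] = \frac{15}{6 u - 8} = f(u).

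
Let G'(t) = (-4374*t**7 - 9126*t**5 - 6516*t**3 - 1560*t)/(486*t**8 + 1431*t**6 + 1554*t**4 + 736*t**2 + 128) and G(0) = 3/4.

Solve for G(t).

G(t) = -3*log(3*t**2/2 + 1) - 3*log(2*t**2 + 1)/2 + 2 - 5/(3*(3*t**2/2 + 4/3))

A candidate passes only if d/dt[G] lands on the given G'(t) exactly.
A general antiderivative is -3*log(3*t**2/2 + 1) - 3*log(2*t**2 + 1)/2 - 5/(3*(3*t**2/2 + 4/3)) + C.
The condition gives C = 3/4 - (-5/4) = 2.
So G(t) = -3*log(3*t**2/2 + 1) - 3*log(2*t**2 + 1)/2 + 2 - 5/(3*(3*t**2/2 + 4/3)).
Check: d/dt[-3*log(3*t**2/2 + 1) - 3*log(2*t**2 + 1)/2 + 2 - 5/(3*(3*t**2/2 + 4/3))] = (-4374*t**7 - 9126*t**5 - 6516*t**3 - 1560*t)/(486*t**8 + 1431*t**6 + 1554*t**4 + 736*t**2 + 128) = G'(t).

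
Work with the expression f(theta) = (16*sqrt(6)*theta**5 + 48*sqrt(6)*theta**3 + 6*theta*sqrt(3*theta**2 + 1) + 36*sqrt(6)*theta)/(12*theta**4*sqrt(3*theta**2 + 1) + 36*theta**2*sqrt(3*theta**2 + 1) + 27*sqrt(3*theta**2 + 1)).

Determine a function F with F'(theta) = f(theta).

Check any antiderivative F(theta) by computing F'(theta) and comparing it with f(theta).
Check: d/dtheta[4*sqrt(2*theta**2 + 2/3)/3 - 1/(4*theta**2 + 6)] = (16*sqrt(6)*theta**5 + 48*sqrt(6)*theta**3 + 6*theta*sqrt(3*theta**2 + 1) + 36*sqrt(6)*theta)/(12*theta**4*sqrt(3*theta**2 + 1) + 36*theta**2*sqrt(3*theta**2 + 1) + 27*sqrt(3*theta**2 + 1)) = f(theta).

An antiderivative is F(theta) = 4*sqrt(2*theta**2 + 2/3)/3 - 1/(4*theta**2 + 6).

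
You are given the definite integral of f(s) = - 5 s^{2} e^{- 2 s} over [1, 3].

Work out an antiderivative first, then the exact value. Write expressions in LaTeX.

Recognize the product-rule pattern: f = u'v + uv' with u = \frac{5 s^{2}}{2} + \frac{5 s}{2} + \frac{5}{4}, v = e^{- 2 s}, so integration by parts undoes it.
F(s) = \frac{5 \left(2 s^{2} + 2 s + 1\right) e^{- 2 s}}{4} is an antiderivative of f.
Check: d/ds[\frac{5 \left(2 s^{2} + 2 s + 1\right) e^{- 2 s}}{4}] = - 5 s^{2} e^{- 2 s} = f(s).
F(3) = \frac{125}{4 e^{6}}; F(1) = \frac{25}{4 e^{2}}.
Integral = F(3) - F(1) = - \frac{25}{4 e^{2}} + \frac{125}{4 e^{6}}.

Antiderivative: F(s) = \frac{5 \left(2 s^{2} + 2 s + 1\right) e^{- 2 s}}{4}; value = - \frac{25}{4 e^{2}} + \frac{125}{4 e^{6}}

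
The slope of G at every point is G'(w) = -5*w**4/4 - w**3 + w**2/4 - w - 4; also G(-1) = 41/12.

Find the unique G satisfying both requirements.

The integrand splits into summands that can be handled one at a time.
A general antiderivative is -w**5/4 - w**4/4 + w**3/12 - w**2/2 - 4*w + C.
The condition gives C = 41/12 - (41/12) = 0.
So G(w) = -w**5/4 - w**4/4 + w**3/12 - w**2/2 - 4*w.
Check: d/dw[-w**5/4 - w**4/4 + w**3/12 - w**2/2 - 4*w] = -5*w**4/4 - w**3 + w**2/4 - w - 4 = G'(w).

G(w) = -w**5/4 - w**4/4 + w**3/12 - w**2/2 - 4*w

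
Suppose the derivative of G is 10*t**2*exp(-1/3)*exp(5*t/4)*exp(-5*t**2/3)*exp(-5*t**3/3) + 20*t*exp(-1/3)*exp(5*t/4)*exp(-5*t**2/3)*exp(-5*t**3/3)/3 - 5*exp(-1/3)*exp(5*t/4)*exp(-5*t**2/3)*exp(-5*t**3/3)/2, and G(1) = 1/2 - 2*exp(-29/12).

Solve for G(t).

G(t) = 1/2 - 2*exp(-5*t**3/3 - 5*t**2/3 + 5*t/4 - 1/3)

G'(t) matches the chain-rule pattern g'(h)*h' with inner function h(t) = -5*t**3/3 - 5*t**2/3 + 5*t/4 - 1/3; substituting u = h(t) collapses the integral.
A general antiderivative is -2*exp(-5*t**3/3 - 5*t**2/3 + 5*t/4 - 1/3) + C.
The condition gives C = 1/2 - 2*exp(-29/12) - (-2*exp(-29/12)) = 1/2.
So G(t) = 1/2 - 2*exp(-5*t**3/3 - 5*t**2/3 + 5*t/4 - 1/3).
Check: d/dt[1/2 - 2*exp(-5*t**3/3 - 5*t**2/3 + 5*t/4 - 1/3)] = (60*t**2 + 40*t - 15)*exp(-1/3)*exp(5*t/4)*exp(-5*t**2/3)*exp(-5*t**3/3)/6, which equals G'(t).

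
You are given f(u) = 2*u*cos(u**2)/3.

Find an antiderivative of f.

For F(u) to be correct the identity F'(u) - f(u) = 0 must hold.
Check: d/du[sin(u**2)/3] = 2*u*cos(u**2)/3 = f(u).

An antiderivative is F(u) = sin(u**2)/3.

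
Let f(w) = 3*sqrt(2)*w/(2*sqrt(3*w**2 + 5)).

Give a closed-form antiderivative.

The substitution u = 3*w**2/2 + 5/2 works: f is exactly (dF/du)*(du/dw) for that inner function.
Check: d/dw[sqrt(3*w**2/2 + 5/2)] = 3*sqrt(2)*w/(2*sqrt(3*w**2 + 5)) = f(w).

An antiderivative is F(w) = sqrt(3*w**2/2 + 5/2).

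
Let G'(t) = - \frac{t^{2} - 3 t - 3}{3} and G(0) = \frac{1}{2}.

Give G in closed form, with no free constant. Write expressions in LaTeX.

G(t) = \frac{- 2 t^{3} + 9 t^{2} + 18 t + 9}{18}

A candidate passes only if d/dt[G] lands on the given G'(t) exactly.
A general antiderivative is - \frac{t^{3}}{9} + \frac{t^{2}}{2} + t + C.
The condition gives C = \frac{1}{2} - (0) = \frac{1}{2}.
So G(t) = \frac{- 2 t^{3} + 9 t^{2} + 18 t + 9}{18}.
Check: d/dt[\frac{- 2 t^{3} + 9 t^{2} + 18 t + 9}{18}] = - \frac{t^{2}}{3} + t + 1, which equals G'(t).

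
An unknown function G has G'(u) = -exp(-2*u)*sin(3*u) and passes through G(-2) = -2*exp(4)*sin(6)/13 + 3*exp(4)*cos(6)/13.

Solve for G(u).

Whatever form G(u) takes, its d/du must return the stated G'(u).
A general antiderivative is 2*exp(-2*u)*sin(3*u)/13 + 3*exp(-2*u)*cos(3*u)/13 + C.
The condition gives C = -2*exp(4)*sin(6)/13 + 3*exp(4)*cos(6)/13 - (-2*exp(4)*sin(6)/13 + 3*exp(4)*cos(6)/13) = 0.
So G(u) = 2*exp(-2*u)*sin(3*u)/13 + 3*exp(-2*u)*cos(3*u)/13.
Check: d/du[2*exp(-2*u)*sin(3*u)/13 + 3*exp(-2*u)*cos(3*u)/13] = -exp(-2*u)*sin(3*u) = G'(u).

G(u) = 2*exp(-2*u)*sin(3*u)/13 + 3*exp(-2*u)*cos(3*u)/13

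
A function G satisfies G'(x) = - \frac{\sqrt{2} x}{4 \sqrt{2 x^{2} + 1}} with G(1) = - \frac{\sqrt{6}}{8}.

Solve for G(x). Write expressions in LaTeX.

G(x) = - \frac{\sqrt{2} \sqrt{2 x^{2} + 1}}{8}

The substitution u = x^{2} + \frac{1}{2} works: G'(x) is exactly (dG/du)*(du/dx) for that inner function.
A general antiderivative is - \frac{\sqrt{x^{2} + \frac{1}{2}}}{4} + C.
The condition gives C = - \frac{\sqrt{6}}{8} - (- \frac{\sqrt{6}}{8}) = 0.
So G(x) = - \frac{\sqrt{2} \sqrt{2 x^{2} + 1}}{8}.
Check: d/dx[- \frac{\sqrt{2} \sqrt{2 x^{2} + 1}}{8}] = - \frac{\sqrt{2} x}{4 \sqrt{2 x^{2} + 1}} = G'(x).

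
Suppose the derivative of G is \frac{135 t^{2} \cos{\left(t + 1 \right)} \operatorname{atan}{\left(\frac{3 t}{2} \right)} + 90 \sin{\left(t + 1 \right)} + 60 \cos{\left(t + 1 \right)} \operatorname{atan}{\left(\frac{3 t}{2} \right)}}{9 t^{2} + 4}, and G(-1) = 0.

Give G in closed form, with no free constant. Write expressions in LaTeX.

Recognize the product-rule pattern: G'(t) = u'v + uv' with u = 15 \operatorname{atan}{\left(\frac{3 t}{2} \right)}, v = \sin{\left(t + 1 \right)}, so integration by parts undoes it.
A general antiderivative is 15 \sin{\left(t + 1 \right)} \operatorname{atan}{\left(\frac{3 t}{2} \right)} + C.
The condition gives C = 0 - (0) = 0.
So G(t) = 15 \sin{\left(t + 1 \right)} \operatorname{atan}{\left(\frac{3 t}{2} \right)}.
Check: d/dt[15 \sin{\left(t + 1 \right)} \operatorname{atan}{\left(\frac{3 t}{2} \right)}] = \frac{135 t^{2} \cos{\left(t + 1 \right)} \operatorname{atan}{\left(\frac{3 t}{2} \right)} + 90 \sin{\left(t + 1 \right)} + 60 \cos{\left(t + 1 \right)} \operatorname{atan}{\left(\frac{3 t}{2} \right)}}{9 t^{2} + 4} = G'(t).

G(t) = 15 \sin{\left(t + 1 \right)} \operatorname{atan}{\left(\frac{3 t}{2} \right)}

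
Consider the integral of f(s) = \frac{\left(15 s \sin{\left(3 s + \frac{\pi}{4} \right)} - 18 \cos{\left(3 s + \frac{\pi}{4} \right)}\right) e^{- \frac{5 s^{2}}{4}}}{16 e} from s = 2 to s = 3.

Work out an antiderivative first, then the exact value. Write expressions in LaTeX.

Antiderivative: F(s) = - \frac{3 e^{- \frac{5 s^{2}}{4}} \sin{\left(3 s + \frac{\pi}{4} \right)}}{8 e}; value = - \frac{3 \sin{\left(\frac{\pi}{4} + 9 \right)}}{8 e^{\frac{49}{4}}} + \frac{3 \sin{\left(\frac{\pi}{4} + 6 \right)}}{8 e^{6}}

Recognize the product-rule pattern: f = u'v + uv' with u = - \frac{3 e^{- \frac{5 s^{2}}{4} - 1}}{8}, v = \sin{\left(3 s + \frac{\pi}{4} \right)}, so integration by parts undoes it.
F(s) = - \frac{3 e^{- \frac{5 s^{2}}{4}} \sin{\left(3 s + \frac{\pi}{4} \right)}}{8 e} is an antiderivative of f.
Check: d/ds[- \frac{3 e^{- \frac{5 s^{2}}{4}} \sin{\left(3 s + \frac{\pi}{4} \right)}}{8 e}] = \frac{\left(15 s \sin{\left(3 s + \frac{\pi}{4} \right)} - 18 \cos{\left(3 s + \frac{\pi}{4} \right)}\right) e^{- \frac{5 s^{2}}{4}}}{16 e} = f(s).
F(3) = - \frac{3 \sin{\left(\frac{\pi}{4} + 9 \right)}}{8 e^{\frac{49}{4}}}; F(2) = - \frac{3 \sin{\left(\frac{\pi}{4} + 6 \right)}}{8 e^{6}}.
Integral = F(3) - F(2) = - \frac{3 \sin{\left(\frac{\pi}{4} + 9 \right)}}{8 e^{\frac{49}{4}}} + \frac{3 \sin{\left(\frac{\pi}{4} + 6 \right)}}{8 e^{6}}.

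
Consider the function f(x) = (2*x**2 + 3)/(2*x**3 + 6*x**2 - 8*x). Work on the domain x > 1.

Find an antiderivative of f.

An antiderivative is F(x) = -3*log(x)/8 + log(x - 1)/2 + 7*log(x + 4)/8.

The denominator factors as 2*x*(x - 1)*(x + 4); partial fractions split f into directly integrable pieces: 7/(8*(x + 4)) + 1/(2*(x - 1)) - 3/(8*x).
Check: d/dx[-3*log(x)/8 + log(x - 1)/2 + 7*log(x + 4)/8] = (2*x**2 + 3)/(2*x**3 + 6*x**2 - 8*x) = f(x).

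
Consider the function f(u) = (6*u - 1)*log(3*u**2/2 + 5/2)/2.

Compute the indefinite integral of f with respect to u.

F(u) = (9*u**2*log(3*u**2/2 + 5/2) - 9*u**2 - 3*u*log(3*u**2/2 + 5/2) + 6*u + 15*log(u**2 + 5/3) - 2*sqrt(15)*atan(sqrt(15)*u/5))/6 + C

Check any antiderivative F(u) by computing F'(u) and comparing it with f(u).
Check: d/du[(9*u**2*log(3*u**2/2 + 5/2) - 9*u**2 - 3*u*log(3*u**2/2 + 5/2) + 6*u + 15*log(u**2 + 5/3) - 2*sqrt(15)*atan(sqrt(15)*u/5))/6] = 3*u*log(3*u**2 + 5) - 3*u*log(2) - log(3*u**2 + 5)/2 + log(2)/2, which equals f(u).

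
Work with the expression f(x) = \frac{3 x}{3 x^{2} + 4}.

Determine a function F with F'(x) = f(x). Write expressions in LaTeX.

f matches the chain-rule pattern g'(h)*h' with inner function h(x) = \frac{3 x^{2}}{2} + 2; substituting u = h(x) collapses the integral.
Check: d/dx[\frac{\log{\left(\frac{3 x^{2}}{2} + 2 \right)}}{2}] = \frac{3 x}{3 x^{2} + 4} = f(x).

An antiderivative is F(x) = \frac{\log{\left(\frac{3 x^{2}}{2} + 2 \right)}}{2}.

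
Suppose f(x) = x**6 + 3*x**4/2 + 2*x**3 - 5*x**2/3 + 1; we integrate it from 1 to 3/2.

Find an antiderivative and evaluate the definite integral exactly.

Integrate term by term and add the pieces.
F(x) = x**7/7 + 3*x**5/10 + x**4/2 - 5*x**3/9 + x is an antiderivative of f.
Check: d/dx[x**7/7 + 3*x**5/10 + x**4/2 - 5*x**3/9 + x] = x**6 + 3*x**4/2 + 2*x**3 - 5*x**2/3 + 1 = f(x).
F(3/2) = 30801/4480; F(1) = 437/315.
Integral = F(3/2) - F(1) = 221273/40320.

Antiderivative: F(x) = x**7/7 + 3*x**5/10 + x**4/2 - 5*x**3/9 + x; value = 221273/40320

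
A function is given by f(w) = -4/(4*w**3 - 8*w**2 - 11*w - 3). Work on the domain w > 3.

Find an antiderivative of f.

An antiderivative is F(w) = (-8*w*log(w - 3) + 8*w*log(w + 1/2) - 4*log(w - 3) + 4*log(w + 1/2) - 28)/(98*w + 49).

Factor the denominator ((w - 3)*(2*w + 1)**2) and decompose: f = 8/(49*(2*w + 1)) + 8/(7*(2*w + 1)**2) - 4/(49*(w - 3)); each piece integrates to a log, atan, or power term.
Check: d/dw[(-8*w*log(w - 3) + 8*w*log(w + 1/2) - 4*log(w - 3) + 4*log(w + 1/2) - 28)/(98*w + 49)] = -4/(4*w**3 - 8*w**2 - 11*w - 3) = f(w).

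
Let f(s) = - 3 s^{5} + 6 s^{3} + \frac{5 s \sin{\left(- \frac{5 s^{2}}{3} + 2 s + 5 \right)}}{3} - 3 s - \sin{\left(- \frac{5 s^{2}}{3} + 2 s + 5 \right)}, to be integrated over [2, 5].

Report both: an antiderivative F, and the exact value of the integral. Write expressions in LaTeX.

Integrate term by term and add the pieces.
F(s) = - \frac{s^{6} - 3 s^{4} + 3 s^{2} - \cos{\left(- \frac{5 s^{2}}{3} + 2 s + 5 \right)} - 1}{2} is an antiderivative of f.
Check: d/ds[- \frac{s^{6} - 3 s^{4} + 3 s^{2} - \cos{\left(- \frac{5 s^{2}}{3} + 2 s + 5 \right)} - 1}{2}] = - 3 s^{5} + 6 s^{3} + \frac{5 s \sin{\left(- \frac{5 s^{2}}{3} + 2 s + 5 \right)}}{3} - 3 s - \sin{\left(- \frac{5 s^{2}}{3} + 2 s + 5 \right)} = f(s).
F(5) = -6912 + \frac{\cos{\left(\frac{80}{3} \right)}}{2}; F(2) = - \frac{27}{2} + \frac{\cos{\left(\frac{7}{3} \right)}}{2}.
Integral = F(5) - F(2) = - \frac{13797}{2} + \frac{\cos{\left(\frac{80}{3} \right)}}{2} - \frac{\cos{\left(\frac{7}{3} \right)}}{2}.

Antiderivative: F(s) = - \frac{s^{6} - 3 s^{4} + 3 s^{2} - \cos{\left(- \frac{5 s^{2}}{3} + 2 s + 5 \right)} - 1}{2}; value = - \frac{13797}{2} + \frac{\cos{\left(\frac{80}{3} \right)}}{2} - \frac{\cos{\left(\frac{7}{3} \right)}}{2}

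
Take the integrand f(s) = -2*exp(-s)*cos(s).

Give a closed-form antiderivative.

An antiderivative F(s) passes only if d/ds[F] lands on f(s) exactly.
Check: d/ds[(-sin(s) + cos(s))*exp(-s)] = -2*exp(-s)*cos(s) = f(s).

An antiderivative is F(s) = (-sin(s) + cos(s))*exp(-s).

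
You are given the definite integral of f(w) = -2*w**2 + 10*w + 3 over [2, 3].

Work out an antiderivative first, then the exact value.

Antiderivative: F(w) = -2*w**3/3 + 5*w**2 + 3*w; value = 46/3

Integrate term by term and add the pieces.
F(w) = -2*w**3/3 + 5*w**2 + 3*w is an antiderivative of f.
Check: d/dw[-2*w**3/3 + 5*w**2 + 3*w] = -2*w**2 + 10*w + 3 = f(w).
F(3) = 36; F(2) = 62/3.
Integral = F(3) - F(2) = 46/3.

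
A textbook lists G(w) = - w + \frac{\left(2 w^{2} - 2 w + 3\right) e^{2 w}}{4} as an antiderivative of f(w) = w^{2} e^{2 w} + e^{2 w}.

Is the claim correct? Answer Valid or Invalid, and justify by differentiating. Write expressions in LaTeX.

Invalid: d/dw[G] - f = -1, which is not 0.

d/dw[G] = w^{2} e^{2 w} + e^{2 w} - 1
d/dw[G] - f(w) = -1 != 0.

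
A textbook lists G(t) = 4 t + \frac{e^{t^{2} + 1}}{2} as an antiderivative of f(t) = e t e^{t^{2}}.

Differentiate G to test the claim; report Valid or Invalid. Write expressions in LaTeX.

d/dt[G] = e t e^{t^{2}} + 4
d/dt[G] - f(t) = 4 != 0.

Invalid: d/dt[G] - f = 4, which is not 0.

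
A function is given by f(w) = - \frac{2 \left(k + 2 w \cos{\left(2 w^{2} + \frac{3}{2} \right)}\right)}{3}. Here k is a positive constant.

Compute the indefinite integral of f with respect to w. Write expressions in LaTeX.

Any candidate F(w) must reproduce f(w) exactly when differentiated.
Check: d/dw[- \frac{2 k w}{3} - \frac{\sin{\left(2 w^{2} + \frac{3}{2} \right)}}{3}] = - \frac{2 k}{3} - \frac{4 w \cos{\left(2 w^{2} + \frac{3}{2} \right)}}{3}, which equals f(w).

F(w) = - \frac{2 k w}{3} - \frac{\sin{\left(2 w^{2} + \frac{3}{2} \right)}}{3} + C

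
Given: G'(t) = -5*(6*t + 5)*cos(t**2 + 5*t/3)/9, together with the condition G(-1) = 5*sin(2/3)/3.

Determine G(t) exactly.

G(t) = -5*sin(t**2 + 5*t/3)/3

G'(t) matches the chain-rule pattern g'(h)*h' with inner function h(t) = t**2 + 5*t/3; substituting u = h(t) collapses the integral.
A general antiderivative is -5*sin(t**2 + 5*t/3)/3 + C.
The condition gives C = 5*sin(2/3)/3 - (5*sin(2/3)/3) = 0.
So G(t) = -5*sin(t**2 + 5*t/3)/3.
Check: d/dt[-5*sin(t**2 + 5*t/3)/3] = -10*t*cos(t**2 + 5*t/3)/3 - 25*cos(t**2 + 5*t/3)/9, which equals G'(t).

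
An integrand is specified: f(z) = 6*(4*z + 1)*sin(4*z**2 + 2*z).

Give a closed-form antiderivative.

An antiderivative is F(z) = -3*cos(4*z**2 + 2*z).

The substitution u = 4*z**2 + 2*z works: f is exactly (dF/du)*(du/dz) for that inner function.
Check: d/dz[-3*cos(4*z**2 + 2*z)] = 24*z*sin(4*z**2 + 2*z) + 6*sin(4*z**2 + 2*z), which equals f(z).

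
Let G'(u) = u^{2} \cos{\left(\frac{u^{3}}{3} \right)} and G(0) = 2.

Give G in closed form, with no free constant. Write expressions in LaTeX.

G'(u) matches the chain-rule pattern g'(h)*h' with inner function h(u) = \frac{u^{3}}{3}; substituting w = h(u) collapses the integral.
A general antiderivative is \sin{\left(\frac{u^{3}}{3} \right)} + C.
The condition gives C = 2 - (0) = 2.
So G(u) = \sin{\left(\frac{u^{3}}{3} \right)} + 2.
Check: d/du[\sin{\left(\frac{u^{3}}{3} \right)} + 2] = u^{2} \cos{\left(\frac{u^{3}}{3} \right)} = G'(u).

G(u) = \sin{\left(\frac{u^{3}}{3} \right)} + 2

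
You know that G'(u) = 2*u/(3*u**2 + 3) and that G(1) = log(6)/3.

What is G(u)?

The substitution w = 3*u**2 + 3 works: G'(u) is exactly (dG/dw)*(dw/du) for that inner function.
A general antiderivative is log(3*u**2 + 3)/3 + C.
The condition gives C = log(6)/3 - (log(6)/3) = 0.
So G(u) = log(3*u**2 + 3)/3.
Check: d/du[log(3*u**2 + 3)/3] = 2*u/(3*u**2 + 3) = G'(u).

G(u) = log(3*u**2 + 3)/3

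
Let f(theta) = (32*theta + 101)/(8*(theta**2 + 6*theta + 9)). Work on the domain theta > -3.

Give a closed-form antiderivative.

Whatever form F(theta) takes, F'(theta) = f(theta) is non-negotiable.
Check: d/dtheta[(32*theta*log(theta + 3) + 96*log(theta + 3) - 5)/(8*theta + 24)] = (32*theta + 101)/(8*theta**2 + 48*theta + 72), which equals f(theta).

An antiderivative is F(theta) = (32*theta*log(theta + 3) + 96*log(theta + 3) - 5)/(8*theta + 24).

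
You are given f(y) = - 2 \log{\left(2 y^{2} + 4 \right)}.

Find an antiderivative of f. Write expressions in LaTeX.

An antiderivative is F(y) = - 2 y \log{\left(2 y^{2} + 4 \right)} + 4 y - 4 \sqrt{2} \operatorname{atan}{\left(\frac{\sqrt{2} y}{2} \right)}.

Since d/dy undoes antidifferentiation here, F'(y) = f(y) is required of F(y).
Check: d/dy[- 2 y \log{\left(2 y^{2} + 4 \right)} + 4 y - 4 \sqrt{2} \operatorname{atan}{\left(\frac{\sqrt{2} y}{2} \right)}] = - 2 \log{\left(y^{2} + 2 \right)} - 2 \log{\left(2 \right)}, which equals f(y).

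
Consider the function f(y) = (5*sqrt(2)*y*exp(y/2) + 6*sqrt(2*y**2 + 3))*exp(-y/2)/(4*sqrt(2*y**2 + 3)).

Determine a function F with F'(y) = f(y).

An antiderivative is F(y) = sqrt(2)*(5*sqrt(2*y**2 + 3)*exp(y/2) - 12*sqrt(2))*exp(-y/2)/8.

Check any antiderivative F(y) by computing F'(y) and comparing it with f(y).
Check: d/dy[sqrt(2)*(5*sqrt(2*y**2 + 3)*exp(y/2) - 12*sqrt(2))*exp(-y/2)/8] = (5*sqrt(2)*y*exp(y/2) + 6*sqrt(2*y**2 + 3))*exp(-y/2)/(4*sqrt(2*y**2 + 3)) = f(y).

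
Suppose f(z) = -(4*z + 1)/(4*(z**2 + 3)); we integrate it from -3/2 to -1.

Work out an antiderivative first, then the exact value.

For F(z) to be correct the identity F'(z) - f(z) = 0 must hold.
F(z) = -(6*log(z**2 + 3) + sqrt(3)*atan(sqrt(3)*z/3))/12 is an antiderivative of f.
Check: d/dz[-(6*log(z**2 + 3) + sqrt(3)*atan(sqrt(3)*z/3))/12] = (-4*z - 1)/(4*z**2 + 12), which equals f(z).
F(-1) = -log(4)/2 + sqrt(3)*pi/72; F(-3/2) = -log(21/4)/2 + sqrt(3)*atan(sqrt(3)/2)/12.
Integral = F(-1) - F(-3/2) = -log(4)/2 - sqrt(3)*atan(sqrt(3)/2)/12 + sqrt(3)*pi/72 + log(21/4)/2.

Antiderivative: F(z) = -(6*log(z**2 + 3) + sqrt(3)*atan(sqrt(3)*z/3))/12; value = -log(4)/2 - sqrt(3)*atan(sqrt(3)/2)/12 + sqrt(3)*pi/72 + log(21/4)/2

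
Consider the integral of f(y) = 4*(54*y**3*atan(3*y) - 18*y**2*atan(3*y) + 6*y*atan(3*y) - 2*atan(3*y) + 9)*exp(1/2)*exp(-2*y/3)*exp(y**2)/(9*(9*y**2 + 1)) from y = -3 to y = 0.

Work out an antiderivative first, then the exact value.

Recognize the product-rule pattern: f = u'v + uv' with u = 4*atan(3*y)/3, v = exp(y**2 - 2*y/3 + 1/2), so integration by parts undoes it.
F(y) = 4*exp(1/2)*exp(-2*y/3)*exp(y**2)*atan(3*y)/3 is an antiderivative of f.
Check: d/dy[4*exp(1/2)*exp(-2*y/3)*exp(y**2)*atan(3*y)/3] = (216*y**3*exp(1/2)*exp(y**2)*atan(3*y) - 72*y**2*exp(1/2)*exp(y**2)*atan(3*y) + 24*y*exp(1/2)*exp(y**2)*atan(3*y) - 8*exp(1/2)*exp(y**2)*atan(3*y) + 36*exp(1/2)*exp(y**2))/(81*y**2*exp(2*y/3) + 9*exp(2*y/3)), which equals f(y).
F(0) = 0; F(-3) = -4*exp(23/2)*atan(9)/3.
Integral = F(0) - F(-3) = 4*exp(23/2)*atan(9)/3.

Antiderivative: F(y) = 4*exp(1/2)*exp(-2*y/3)*exp(y**2)*atan(3*y)/3; value = 4*exp(23/2)*atan(9)/3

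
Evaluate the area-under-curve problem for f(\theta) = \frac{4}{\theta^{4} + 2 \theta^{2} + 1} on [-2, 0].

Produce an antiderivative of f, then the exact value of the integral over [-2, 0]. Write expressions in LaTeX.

Antiderivative: F(\theta) = \frac{2 \theta^{2} \operatorname{atan}{\left(\theta \right)} + 2 \theta + 2 \operatorname{atan}{\left(\theta \right)}}{\theta^{2} + 1}; value = \frac{4}{5} + 2 \operatorname{atan}{\left(2 \right)}

For F(\theta) to be correct the identity F'(\theta) - f(\theta) = 0 must hold.
F(\theta) = \frac{2 \theta^{2} \operatorname{atan}{\left(\theta \right)} + 2 \theta + 2 \operatorname{atan}{\left(\theta \right)}}{\theta^{2} + 1} is an antiderivative of f.
Check: d/d\theta[\frac{2 \theta^{2} \operatorname{atan}{\left(\theta \right)} + 2 \theta + 2 \operatorname{atan}{\left(\theta \right)}}{\theta^{2} + 1}] = \frac{4}{\theta^{4} + 2 \theta^{2} + 1} = f(\theta).
F(0) = 0; F(-2) = - 2 \operatorname{atan}{\left(2 \right)} - \frac{4}{5}.
Integral = F(0) - F(-2) = \frac{4}{5} + 2 \operatorname{atan}{\left(2 \right)}.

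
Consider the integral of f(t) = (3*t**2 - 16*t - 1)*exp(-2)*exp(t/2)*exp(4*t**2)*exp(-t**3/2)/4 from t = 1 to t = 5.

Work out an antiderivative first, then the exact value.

Antiderivative: F(t) = -exp(t/2)*exp(-t**3/2 + 4*t**2 - 2)/2; value = -exp(38)/2 + exp(2)/2

Recognize the product-rule pattern: f = u'v + uv' with u = -exp(t/2)/2, v = exp(-t**3/2 + 4*t**2 - 2), so integration by parts undoes it.
F(t) = -exp(t/2)*exp(-t**3/2 + 4*t**2 - 2)/2 is an antiderivative of f.
Check: d/dt[-exp(t/2)*exp(-t**3/2 + 4*t**2 - 2)/2] = (3*t**2*exp(t/2) - 16*t*exp(t/2) - exp(t/2))*exp(-2)*exp(4*t**2)*exp(-t**3/2)/4, which equals f(t).
F(5) = -exp(38)/2; F(1) = -exp(2)/2.
Integral = F(5) - F(1) = -exp(38)/2 + exp(2)/2.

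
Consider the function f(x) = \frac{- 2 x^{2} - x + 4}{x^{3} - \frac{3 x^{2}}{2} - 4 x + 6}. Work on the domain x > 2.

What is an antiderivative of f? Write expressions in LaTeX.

Factor the denominator (\left(x - 2\right) \left(x + 2\right) \left(2 x - 3\right)) and decompose: f = \frac{16}{7 \left(2 x - 3\right)} - \frac{1}{7 \left(x + 2\right)} - \frac{3}{x - 2}; each piece integrates to a log, atan, or power term.
Check: d/dx[\frac{- 21 \log{\left(x - 2 \right)} + 8 \log{\left(x - \frac{3}{2} \right)} - \log{\left(x + 2 \right)}}{7}] = \frac{- 4 x^{2} - 2 x + 8}{2 x^{3} - 3 x^{2} - 8 x + 12}, which equals f(x).

An antiderivative is F(x) = \frac{- 21 \log{\left(x - 2 \right)} + 8 \log{\left(x - \frac{3}{2} \right)} - \log{\left(x + 2 \right)}}{7}.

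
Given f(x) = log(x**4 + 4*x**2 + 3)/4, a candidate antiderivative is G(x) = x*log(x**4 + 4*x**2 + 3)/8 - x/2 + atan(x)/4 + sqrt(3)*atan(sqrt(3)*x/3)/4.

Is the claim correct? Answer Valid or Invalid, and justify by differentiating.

d/dx[G] = log(x**4 + 4*x**2 + 3)/8
d/dx[G] - f(x) = -log(x**4 + 4*x**2 + 3)/8 != 0.

Invalid: d/dx[G] - f = -log(x**4 + 4*x**2 + 3)/8, which is not 0.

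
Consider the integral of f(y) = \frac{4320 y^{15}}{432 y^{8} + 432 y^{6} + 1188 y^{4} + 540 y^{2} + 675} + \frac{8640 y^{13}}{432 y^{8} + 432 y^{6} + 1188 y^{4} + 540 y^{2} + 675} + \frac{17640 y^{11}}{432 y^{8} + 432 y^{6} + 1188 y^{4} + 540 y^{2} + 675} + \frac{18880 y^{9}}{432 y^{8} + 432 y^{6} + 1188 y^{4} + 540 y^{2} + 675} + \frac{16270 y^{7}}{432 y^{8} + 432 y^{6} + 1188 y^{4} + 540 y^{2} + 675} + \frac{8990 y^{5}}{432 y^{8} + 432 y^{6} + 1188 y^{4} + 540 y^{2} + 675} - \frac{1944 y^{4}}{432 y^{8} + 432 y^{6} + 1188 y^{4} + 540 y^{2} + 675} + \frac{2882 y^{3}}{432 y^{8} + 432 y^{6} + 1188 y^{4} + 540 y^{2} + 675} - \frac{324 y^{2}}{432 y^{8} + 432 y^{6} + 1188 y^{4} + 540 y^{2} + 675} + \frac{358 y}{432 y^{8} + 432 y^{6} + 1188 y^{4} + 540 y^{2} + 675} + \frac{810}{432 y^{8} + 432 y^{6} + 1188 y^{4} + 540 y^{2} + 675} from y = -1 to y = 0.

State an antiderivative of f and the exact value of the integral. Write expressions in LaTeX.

Integrate term by term and add the pieces.
F(y) = \frac{1944 y + 5 \left(- 3 y^{2} - 1\right)^{4} \left(4 y^{4} + 2 y^{2} + 5\right) - 324}{324 \left(4 y^{4} + 2 y^{2} + 5\right)} is an antiderivative of f.
Check: d/dy[\frac{1944 y + 5 \left(- 3 y^{2} - 1\right)^{4} \left(4 y^{4} + 2 y^{2} + 5\right) - 324}{324 \left(4 y^{4} + 2 y^{2} + 5\right)}] = \frac{4320 y^{15} + 8640 y^{13} + 17640 y^{11} + 18880 y^{9} + 16270 y^{7} + 8990 y^{5} - 1944 y^{4} + 2882 y^{3} - 324 y^{2} + 358 y + 810}{432 y^{8} + 432 y^{6} + 1188 y^{4} + 540 y^{2} + 675}, which equals f(y).
F(0) = - \frac{299}{1620}; F(-1) = \frac{2953}{891}.
Integral = F(0) - F(-1) = - \frac{20783}{5940}.

Antiderivative: F(y) = \frac{1944 y + 5 \left(- 3 y^{2} - 1\right)^{4} \left(4 y^{4} + 2 y^{2} + 5\right) - 324}{324 \left(4 y^{4} + 2 y^{2} + 5\right)}; value = - \frac{20783}{5940}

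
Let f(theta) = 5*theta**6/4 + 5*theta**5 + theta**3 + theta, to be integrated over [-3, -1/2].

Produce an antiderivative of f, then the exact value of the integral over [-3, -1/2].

Integrate term by term and add the pieces.
F(theta) = theta**2*(15*theta**5 + 70*theta**4 + 21*theta**2 + 42)/84 is an antiderivative of f.
Check: d/dtheta[theta**2*(15*theta**5 + 70*theta**4 + 21*theta**2 + 42)/84] = 5*theta**6/4 + 5*theta**5 + theta**3 + theta = f(theta).
F(-1/2) = 1637/10752; F(-3) = 1692/7.
Integral = F(-1/2) - F(-3) = -2597275/10752.

Antiderivative: F(theta) = theta**2*(15*theta**5 + 70*theta**4 + 21*theta**2 + 42)/84; value = -2597275/10752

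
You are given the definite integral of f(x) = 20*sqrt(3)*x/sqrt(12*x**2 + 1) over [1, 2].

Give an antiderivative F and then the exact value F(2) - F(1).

The substitution u = 4*x**2 + 1/3 works: f is exactly (dF/du)*(du/dx) for that inner function.
F(x) = 5*sqrt(3)*sqrt(12*x**2 + 1)/3 is an antiderivative of f.
Check: d/dx[5*sqrt(3)*sqrt(12*x**2 + 1)/3] = 20*sqrt(3)*x/sqrt(12*x**2 + 1) = f(x).
F(2) = 35*sqrt(3)/3; F(1) = 5*sqrt(39)/3.
Integral = F(2) - F(1) = -5*sqrt(39)/3 + 35*sqrt(3)/3.

Antiderivative: F(x) = 5*sqrt(3)*sqrt(12*x**2 + 1)/3; value = -5*sqrt(39)/3 + 35*sqrt(3)/3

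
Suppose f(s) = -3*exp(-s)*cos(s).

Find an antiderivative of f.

An antiderivative is F(s) = -3*exp(-s)*sin(s)/2 + 3*exp(-s)*cos(s)/2.

Whatever form F(s) takes, F'(s) = f(s) is non-negotiable.
Check: d/ds[-3*exp(-s)*sin(s)/2 + 3*exp(-s)*cos(s)/2] = -3*exp(-s)*cos(s) = f(s).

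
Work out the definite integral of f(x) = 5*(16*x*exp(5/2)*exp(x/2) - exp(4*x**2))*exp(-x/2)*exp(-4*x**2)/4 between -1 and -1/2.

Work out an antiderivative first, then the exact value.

For F(x) to be correct the identity F'(x) - f(x) = 0 must hold.
F(x) = 5*(-exp(x/2)*exp(5/2 - 4*x**2) + 1)*exp(-x/2)/2 is an antiderivative of f.
Check: d/dx[5*(-exp(x/2)*exp(5/2 - 4*x**2) + 1)*exp(-x/2)/2] = (80*x*exp(-5/2)*exp(x/2) - 5*exp(-5)*exp(4*x**2))*exp(5)*exp(-x/2)*exp(-4*x**2)/4, which equals f(x).
F(-1/2) = -5*exp(3/2)/2 + 5*exp(1/4)/2; F(-1) = -5*exp(-3/2)/2 + 5*exp(1/2)/2.
Integral = F(-1/2) - F(-1) = -5*exp(3/2)/2 - 5*exp(1/2)/2 + 5*exp(-3/2)/2 + 5*exp(1/4)/2.

Antiderivative: F(x) = 5*(-exp(x/2)*exp(5/2 - 4*x**2) + 1)*exp(-x/2)/2; value = -5*exp(3/2)/2 - 5*exp(1/2)/2 + 5*exp(-3/2)/2 + 5*exp(1/4)/2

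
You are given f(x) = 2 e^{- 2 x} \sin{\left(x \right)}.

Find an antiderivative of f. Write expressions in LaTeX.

An antiderivative is F(x) = \frac{\left(- 4 \sin{\left(x \right)} - 2 \cos{\left(x \right)}\right) e^{- 2 x}}{5}.

Recover f(x) by differentiating a candidate F(x); any mismatch rules it out.
Check: d/dx[\frac{\left(- 4 \sin{\left(x \right)} - 2 \cos{\left(x \right)}\right) e^{- 2 x}}{5}] = 2 e^{- 2 x} \sin{\left(x \right)} = f(x).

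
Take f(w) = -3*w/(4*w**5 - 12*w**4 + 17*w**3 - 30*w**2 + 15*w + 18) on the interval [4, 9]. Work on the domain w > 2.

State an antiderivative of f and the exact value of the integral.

The denominator factors as (w - 2)*(2*w - 3)*(2*w + 1)*(w**2 + 3); partial fractions split f into directly integrable pieces: -3*(2*w - 1)/(91*(w**2 + 3)) + 3/(65*(2*w + 1)) + 3/(7*(2*w - 3)) - 6/(35*(w - 2)).
F(w) = -6*log(w - 2)/35 + 3*log(w - 3/2)/14 + 3*log(w + 1/2)/130 - 3*log(w**2 + 3)/91 + sqrt(3)*atan(sqrt(3)*w/3)/91 is an antiderivative of f.
Check: d/dw[-6*log(w - 2)/35 + 3*log(w - 3/2)/14 + 3*log(w + 1/2)/130 - 3*log(w**2 + 3)/91 + sqrt(3)*atan(sqrt(3)*w/3)/91] = -3*w/(4*w**5 - 12*w**4 + 17*w**3 - 30*w**2 + 15*w + 18) = f(w).
F(9) = -6*log(7)/35 - 3*log(84)/91 + sqrt(3)*atan(3*sqrt(3))/91 + 3*log(19/2)/130 + 3*log(15/2)/14; F(4) = -6*log(2)/35 - 3*log(19)/91 + sqrt(3)*atan(4*sqrt(3)/3)/91 + 3*log(9/2)/130 + 3*log(5/2)/14.
Integral = F(9) - F(4) = -6*log(7)/35 - 3*log(5/2)/14 - 3*log(84)/91 - 3*log(9/2)/130 - sqrt(3)*atan(4*sqrt(3)/3)/91 + sqrt(3)*atan(3*sqrt(3))/91 + 3*log(19/2)/130 + 3*log(19)/91 + 6*log(2)/35 + 3*log(15/2)/14.

Antiderivative: F(w) = -6*log(w - 2)/35 + 3*log(w - 3/2)/14 + 3*log(w + 1/2)/130 - 3*log(w**2 + 3)/91 + sqrt(3)*atan(sqrt(3)*w/3)/91; value = -6*log(7)/35 - 3*log(5/2)/14 - 3*log(84)/91 - 3*log(9/2)/130 - sqrt(3)*atan(4*sqrt(3)/3)/91 + sqrt(3)*atan(3*sqrt(3))/91 + 3*log(19/2)/130 + 3*log(19)/91 + 6*log(2)/35 + 3*log(15/2)/14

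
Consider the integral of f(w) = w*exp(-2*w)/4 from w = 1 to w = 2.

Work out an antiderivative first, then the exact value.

Recognize the product-rule pattern: f = u'v + uv' with u = -w/8 - 1/16, v = exp(-2*w), so integration by parts undoes it.
F(w) = -w*exp(-2*w)/8 - exp(-2*w)/16 is an antiderivative of f.
Check: d/dw[-w*exp(-2*w)/8 - exp(-2*w)/16] = w*exp(-2*w)/4 = f(w).
F(2) = -5*exp(-4)/16; F(1) = -3*exp(-2)/16.
Integral = F(2) - F(1) = -5*exp(-4)/16 + 3*exp(-2)/16.

Antiderivative: F(w) = -w*exp(-2*w)/8 - exp(-2*w)/16; value = -5*exp(-4)/16 + 3*exp(-2)/16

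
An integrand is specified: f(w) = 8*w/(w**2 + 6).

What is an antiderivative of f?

The substitution u = w**2 + 6 works: f is exactly (dF/du)*(du/dw) for that inner function.
Check: d/dw[4*log(w**2 + 6)] = 8*w/(w**2 + 6) = f(w).

An antiderivative is F(w) = 4*log(w**2 + 6).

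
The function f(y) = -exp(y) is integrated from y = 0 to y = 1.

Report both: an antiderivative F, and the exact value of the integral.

Antiderivative: F(y) = -exp(y); value = 1 - exp(1)

Since d/dy undoes antidifferentiation here, F'(y) = f(y) is required of F(y).
F(y) = -exp(y) is an antiderivative of f.
Check: d/dy[-exp(y)] = -exp(y) = f(y).
F(1) = -exp(1); F(0) = -1.
Integral = F(1) - F(0) = 1 - exp(1).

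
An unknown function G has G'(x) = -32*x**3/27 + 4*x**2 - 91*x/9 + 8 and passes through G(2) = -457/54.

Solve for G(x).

G(x) = -(16*x**4 - 72*x**3 + 273*x**2 - 432*x + 549)/54

The substitution u = 2*x**2/3 - 3*x/2 + 4 works: G'(x) is exactly (dG/du)*(du/dx) for that inner function.
A general antiderivative is -2*(2*x**2/3 - 3*x/2 + 4)**2/3 + C.
The condition gives C = -457/54 - (-242/27) = 1/2.
So G(x) = -(16*x**4 - 72*x**3 + 273*x**2 - 432*x + 549)/54.
Check: d/dx[-(16*x**4 - 72*x**3 + 273*x**2 - 432*x + 549)/54] = -32*x**3/27 + 4*x**2 - 91*x/9 + 8 = G'(x).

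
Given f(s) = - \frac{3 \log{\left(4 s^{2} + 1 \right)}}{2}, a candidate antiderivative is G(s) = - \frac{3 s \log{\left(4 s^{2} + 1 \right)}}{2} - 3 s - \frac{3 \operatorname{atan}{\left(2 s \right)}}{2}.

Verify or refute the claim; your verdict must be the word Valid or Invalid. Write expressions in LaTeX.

d/ds[G] = - \frac{3 \log{\left(4 s^{2} + 1 \right)}}{2} - 6
d/ds[G] - f(s) = -6 != 0.

Invalid: d/ds[G] - f = -6, which is not 0.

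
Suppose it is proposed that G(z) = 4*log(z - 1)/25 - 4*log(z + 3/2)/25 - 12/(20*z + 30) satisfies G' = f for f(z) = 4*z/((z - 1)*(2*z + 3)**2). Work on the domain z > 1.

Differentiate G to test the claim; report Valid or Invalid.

d/dz[G] = 4*z/(4*z**3 + 8*z**2 - 3*z - 9)
This equals f(z) exactly, so the claim holds.

Valid. The derivative of G reproduces f.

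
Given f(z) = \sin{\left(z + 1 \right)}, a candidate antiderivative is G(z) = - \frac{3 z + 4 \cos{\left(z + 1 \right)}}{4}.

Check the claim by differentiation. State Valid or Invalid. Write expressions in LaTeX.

d/dz[G] = \sin{\left(z + 1 \right)} - \frac{3}{4}
d/dz[G] - f(z) = - \frac{3}{4} != 0.

Invalid: d/dz[G] - f = - \frac{3}{4}, which is not 0.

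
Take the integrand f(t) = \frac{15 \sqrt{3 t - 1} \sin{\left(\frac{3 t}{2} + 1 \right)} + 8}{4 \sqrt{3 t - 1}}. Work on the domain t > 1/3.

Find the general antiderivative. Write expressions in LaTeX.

F(t) = \frac{4 \sqrt{3 t - 1}}{3} - \frac{5 \cos{\left(\frac{3 t}{2} + 1 \right)}}{2} + C

An antiderivative F(t) passes only if d/dt[F] lands on f(t) exactly.
Check: d/dt[\frac{4 \sqrt{3 t - 1}}{3} - \frac{5 \cos{\left(\frac{3 t}{2} + 1 \right)}}{2}] = \frac{15 \sqrt{3 t - 1} \sin{\left(\frac{3 t}{2} + 1 \right)} + 8}{4 \sqrt{3 t - 1}} = f(t).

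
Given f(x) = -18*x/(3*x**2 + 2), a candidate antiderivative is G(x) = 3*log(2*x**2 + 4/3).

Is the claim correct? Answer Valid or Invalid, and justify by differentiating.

Invalid: d/dx[G] - f = 36*x/(3*x**2 + 2), which is not 0.

d/dx[G] = 18*x/(3*x**2 + 2)
d/dx[G] - f(x) = 36*x/(3*x**2 + 2) != 0.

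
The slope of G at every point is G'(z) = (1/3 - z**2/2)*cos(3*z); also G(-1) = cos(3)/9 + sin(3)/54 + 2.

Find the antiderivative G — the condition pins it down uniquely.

For G(z) to be correct, d/dz[G] must agree with the stated G'(z) identically.
A general antiderivative is -z**2*sin(3*z)/6 - z*cos(3*z)/9 + 4*sin(3*z)/27 + C.
The condition gives C = cos(3)/9 + sin(3)/54 + 2 - (cos(3)/9 + sin(3)/54) = 2.
So G(z) = -z**2*sin(3*z)/6 - z*cos(3*z)/9 + 4*sin(3*z)/27 + 2.
Check: d/dz[-z**2*sin(3*z)/6 - z*cos(3*z)/9 + 4*sin(3*z)/27 + 2] = -z**2*cos(3*z)/2 + cos(3*z)/3, which equals G'(z).

G(z) = -z**2*sin(3*z)/6 - z*cos(3*z)/9 + 4*sin(3*z)/27 + 2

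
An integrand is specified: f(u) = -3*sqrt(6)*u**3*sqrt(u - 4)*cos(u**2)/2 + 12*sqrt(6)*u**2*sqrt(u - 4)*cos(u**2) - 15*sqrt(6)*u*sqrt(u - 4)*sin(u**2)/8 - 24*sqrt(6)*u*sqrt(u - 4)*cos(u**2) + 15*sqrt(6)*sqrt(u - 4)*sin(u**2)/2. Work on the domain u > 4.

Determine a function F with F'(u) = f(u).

Recognize the product-rule pattern: f = v'r + vr' with v = -2*(3*u/2 - 6)**(5/2)/3, r = sin(u**2), so integration by parts undoes it.
Check: d/du[-3*sqrt(6)*(u - 4)**(5/2)*sin(u**2)/4] = -3*sqrt(6)*u**3*sqrt(u - 4)*cos(u**2)/2 + 12*sqrt(6)*u**2*sqrt(u - 4)*cos(u**2) - 15*sqrt(6)*u*sqrt(u - 4)*sin(u**2)/8 - 24*sqrt(6)*u*sqrt(u - 4)*cos(u**2) + 15*sqrt(6)*sqrt(u - 4)*sin(u**2)/2 = f(u).

An antiderivative is F(u) = -3*sqrt(6)*(u - 4)**(5/2)*sin(u**2)/4.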